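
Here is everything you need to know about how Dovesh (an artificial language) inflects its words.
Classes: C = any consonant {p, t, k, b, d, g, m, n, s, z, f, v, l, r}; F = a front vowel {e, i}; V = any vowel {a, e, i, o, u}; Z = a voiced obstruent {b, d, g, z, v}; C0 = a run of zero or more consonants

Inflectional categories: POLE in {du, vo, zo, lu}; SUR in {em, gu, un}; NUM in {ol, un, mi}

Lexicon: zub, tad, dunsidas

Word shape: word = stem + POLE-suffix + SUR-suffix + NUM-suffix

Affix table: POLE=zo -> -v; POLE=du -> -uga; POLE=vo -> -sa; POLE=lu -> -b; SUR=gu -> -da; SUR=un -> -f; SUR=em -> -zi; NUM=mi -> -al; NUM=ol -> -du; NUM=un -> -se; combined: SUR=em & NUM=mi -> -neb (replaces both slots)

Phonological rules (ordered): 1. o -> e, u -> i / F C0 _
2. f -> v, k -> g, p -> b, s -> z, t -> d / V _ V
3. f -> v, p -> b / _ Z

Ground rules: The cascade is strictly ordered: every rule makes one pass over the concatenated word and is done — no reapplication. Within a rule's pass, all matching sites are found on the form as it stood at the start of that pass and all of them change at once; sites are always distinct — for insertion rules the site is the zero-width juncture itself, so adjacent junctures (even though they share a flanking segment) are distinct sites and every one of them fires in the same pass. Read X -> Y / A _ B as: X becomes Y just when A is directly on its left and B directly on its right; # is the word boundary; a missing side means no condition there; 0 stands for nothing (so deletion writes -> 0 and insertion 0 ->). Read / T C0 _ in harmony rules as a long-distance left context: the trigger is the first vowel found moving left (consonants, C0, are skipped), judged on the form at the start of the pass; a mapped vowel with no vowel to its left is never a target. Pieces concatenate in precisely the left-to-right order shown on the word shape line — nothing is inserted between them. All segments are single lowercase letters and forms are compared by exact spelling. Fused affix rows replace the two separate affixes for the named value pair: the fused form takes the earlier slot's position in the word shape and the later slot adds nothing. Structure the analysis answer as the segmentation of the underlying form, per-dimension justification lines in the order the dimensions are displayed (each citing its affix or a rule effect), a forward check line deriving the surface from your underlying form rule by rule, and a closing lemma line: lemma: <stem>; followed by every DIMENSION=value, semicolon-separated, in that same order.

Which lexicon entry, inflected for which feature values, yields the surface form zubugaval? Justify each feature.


underlying: zub-uga-f-al
POLE=du - signalled by the affix -uga
SUR=un - signalled by the affix -f
NUM=mi - signalled by the affix -al
check: zubugafal -> zubugafal -> zubugaval -> zubugaval
lemma: zub; POLE=du; SUR=un; NUM=mi


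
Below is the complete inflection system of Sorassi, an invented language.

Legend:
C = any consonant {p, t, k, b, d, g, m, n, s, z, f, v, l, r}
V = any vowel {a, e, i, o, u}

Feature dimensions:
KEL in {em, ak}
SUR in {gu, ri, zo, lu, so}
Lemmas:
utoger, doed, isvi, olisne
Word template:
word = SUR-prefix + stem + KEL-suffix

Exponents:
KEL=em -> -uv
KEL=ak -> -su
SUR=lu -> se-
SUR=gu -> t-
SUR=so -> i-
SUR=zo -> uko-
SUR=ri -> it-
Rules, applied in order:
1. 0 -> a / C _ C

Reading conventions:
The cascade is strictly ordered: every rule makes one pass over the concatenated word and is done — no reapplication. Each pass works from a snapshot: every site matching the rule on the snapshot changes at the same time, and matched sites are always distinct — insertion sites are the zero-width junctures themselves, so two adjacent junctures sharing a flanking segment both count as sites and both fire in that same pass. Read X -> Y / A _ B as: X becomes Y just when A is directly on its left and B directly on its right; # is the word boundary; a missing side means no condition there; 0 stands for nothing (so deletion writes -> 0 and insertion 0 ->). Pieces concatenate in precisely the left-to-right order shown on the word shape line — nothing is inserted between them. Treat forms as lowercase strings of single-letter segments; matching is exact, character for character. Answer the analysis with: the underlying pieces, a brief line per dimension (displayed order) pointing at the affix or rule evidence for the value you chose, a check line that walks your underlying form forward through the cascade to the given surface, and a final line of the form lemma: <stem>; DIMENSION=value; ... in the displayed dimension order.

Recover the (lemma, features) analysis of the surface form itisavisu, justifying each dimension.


underlying: it-isvi-su
KEL=ak - signalled by the affix -su
SUR=ri - signalled by the affix it-
check: itisvisu -> itisavisu
lemma: isvi; KEL=ak; SUR=ri


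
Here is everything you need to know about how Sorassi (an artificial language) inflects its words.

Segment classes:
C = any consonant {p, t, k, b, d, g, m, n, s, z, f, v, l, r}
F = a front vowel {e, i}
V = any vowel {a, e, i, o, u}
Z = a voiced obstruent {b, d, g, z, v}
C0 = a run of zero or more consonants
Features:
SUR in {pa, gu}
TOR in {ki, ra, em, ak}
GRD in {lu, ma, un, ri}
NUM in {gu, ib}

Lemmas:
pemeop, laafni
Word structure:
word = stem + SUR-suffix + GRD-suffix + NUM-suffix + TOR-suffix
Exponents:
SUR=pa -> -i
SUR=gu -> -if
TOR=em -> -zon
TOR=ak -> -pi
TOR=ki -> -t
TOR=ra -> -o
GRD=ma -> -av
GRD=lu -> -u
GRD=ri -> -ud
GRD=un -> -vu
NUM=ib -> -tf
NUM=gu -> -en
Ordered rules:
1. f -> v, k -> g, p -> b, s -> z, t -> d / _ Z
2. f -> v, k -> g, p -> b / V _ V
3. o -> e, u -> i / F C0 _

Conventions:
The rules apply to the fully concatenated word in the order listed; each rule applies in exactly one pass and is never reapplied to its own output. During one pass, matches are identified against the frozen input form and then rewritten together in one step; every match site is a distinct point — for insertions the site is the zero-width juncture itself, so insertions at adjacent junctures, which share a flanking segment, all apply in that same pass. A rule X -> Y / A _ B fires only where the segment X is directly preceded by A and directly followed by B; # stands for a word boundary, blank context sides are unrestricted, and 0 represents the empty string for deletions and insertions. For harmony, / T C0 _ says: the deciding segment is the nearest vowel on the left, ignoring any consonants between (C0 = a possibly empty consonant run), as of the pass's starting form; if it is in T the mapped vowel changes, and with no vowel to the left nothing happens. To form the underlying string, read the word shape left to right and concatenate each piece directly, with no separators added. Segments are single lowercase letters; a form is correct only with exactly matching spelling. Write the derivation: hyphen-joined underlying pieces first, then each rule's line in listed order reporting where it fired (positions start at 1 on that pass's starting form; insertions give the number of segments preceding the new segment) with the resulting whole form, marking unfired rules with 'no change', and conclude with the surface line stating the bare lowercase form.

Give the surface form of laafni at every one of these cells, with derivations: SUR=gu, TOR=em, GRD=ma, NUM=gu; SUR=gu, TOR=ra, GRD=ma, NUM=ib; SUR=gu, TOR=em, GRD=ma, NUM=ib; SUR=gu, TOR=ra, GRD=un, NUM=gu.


cell SUR=gu, TOR=em, GRD=ma, NUM=gu:
underlying: laafni-if-av-en-zon
1. f -> v, k -> g, p -> b, s -> z, t -> d / _ Z: no change
2. f -> v, k -> g, p -> b / V _ V: fires at position(s) 8: laafniivavenzon
3. o -> e, u -> i / F C0 _: fires at position(s) 14: laafniivavenzen
surface: laafniivavenzen

cell SUR=gu, TOR=ra, GRD=ma, NUM=ib:
underlying: laafni-if-av-tf-o
1. f -> v, k -> g, p -> b, s -> z, t -> d / _ Z: no change
2. f -> v, k -> g, p -> b / V _ V: fires at position(s) 8: laafniivavtfo
3. o -> e, u -> i / F C0 _: no change
surface: laafniivavtfo

cell SUR=gu, TOR=em, GRD=ma, NUM=ib:
underlying: laafni-if-av-tf-zon
1. f -> v, k -> g, p -> b, s -> z, t -> d / _ Z: fires at position(s) 12: laafniifavtvzon
2. f -> v, k -> g, p -> b / V _ V: fires at position(s) 8: laafniivavtvzon
3. o -> e, u -> i / F C0 _: no change
surface: laafniivavtvzon

cell SUR=gu, TOR=ra, GRD=un, NUM=gu:
underlying: laafni-if-vu-en-o
1. f -> v, k -> g, p -> b, s -> z, t -> d / _ Z: fires at position(s) 8: laafniivvueno
2. f -> v, k -> g, p -> b / V _ V: no change
3. o -> e, u -> i / F C0 _: fires at position(s) 10, 13: laafniivviene
surface: laafniivviene


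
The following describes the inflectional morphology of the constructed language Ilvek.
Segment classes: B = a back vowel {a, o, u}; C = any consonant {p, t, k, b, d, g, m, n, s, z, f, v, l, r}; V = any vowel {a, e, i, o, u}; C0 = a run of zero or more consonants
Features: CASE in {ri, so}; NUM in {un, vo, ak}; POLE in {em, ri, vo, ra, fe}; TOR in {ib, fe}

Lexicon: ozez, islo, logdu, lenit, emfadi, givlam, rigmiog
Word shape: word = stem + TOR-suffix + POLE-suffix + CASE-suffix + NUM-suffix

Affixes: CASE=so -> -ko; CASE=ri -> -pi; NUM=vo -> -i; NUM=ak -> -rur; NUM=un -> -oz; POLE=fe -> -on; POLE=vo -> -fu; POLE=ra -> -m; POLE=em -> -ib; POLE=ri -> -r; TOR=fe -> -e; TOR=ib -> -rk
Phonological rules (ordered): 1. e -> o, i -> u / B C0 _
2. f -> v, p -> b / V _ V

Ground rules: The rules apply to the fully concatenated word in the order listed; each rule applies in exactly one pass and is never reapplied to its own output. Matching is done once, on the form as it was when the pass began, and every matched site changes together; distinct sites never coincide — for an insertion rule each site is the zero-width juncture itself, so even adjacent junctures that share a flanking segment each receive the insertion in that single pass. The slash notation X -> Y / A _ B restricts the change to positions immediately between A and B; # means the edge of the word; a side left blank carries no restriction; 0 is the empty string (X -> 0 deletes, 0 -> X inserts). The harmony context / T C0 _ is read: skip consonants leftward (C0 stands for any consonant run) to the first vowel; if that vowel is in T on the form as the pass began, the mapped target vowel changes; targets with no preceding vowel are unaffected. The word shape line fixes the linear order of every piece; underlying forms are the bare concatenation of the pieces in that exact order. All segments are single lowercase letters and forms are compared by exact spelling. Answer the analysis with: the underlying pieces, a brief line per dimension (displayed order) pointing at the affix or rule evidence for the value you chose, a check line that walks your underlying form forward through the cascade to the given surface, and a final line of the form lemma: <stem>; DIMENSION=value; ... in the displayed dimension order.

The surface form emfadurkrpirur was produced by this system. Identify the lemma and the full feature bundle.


underlying: emfadi-rk-r-pi-rur
CASE=ri - signalled by the affix -pi
NUM=ak - signalled by the affix -rur
POLE=ri - signalled by the affix -r
TOR=ib - signalled by the affix -rk
check: emfadirkrpirur -> emfadurkrpirur -> emfadurkrpirur
lemma: emfadi; CASE=ri; NUM=ak; POLE=ri; TOR=ib


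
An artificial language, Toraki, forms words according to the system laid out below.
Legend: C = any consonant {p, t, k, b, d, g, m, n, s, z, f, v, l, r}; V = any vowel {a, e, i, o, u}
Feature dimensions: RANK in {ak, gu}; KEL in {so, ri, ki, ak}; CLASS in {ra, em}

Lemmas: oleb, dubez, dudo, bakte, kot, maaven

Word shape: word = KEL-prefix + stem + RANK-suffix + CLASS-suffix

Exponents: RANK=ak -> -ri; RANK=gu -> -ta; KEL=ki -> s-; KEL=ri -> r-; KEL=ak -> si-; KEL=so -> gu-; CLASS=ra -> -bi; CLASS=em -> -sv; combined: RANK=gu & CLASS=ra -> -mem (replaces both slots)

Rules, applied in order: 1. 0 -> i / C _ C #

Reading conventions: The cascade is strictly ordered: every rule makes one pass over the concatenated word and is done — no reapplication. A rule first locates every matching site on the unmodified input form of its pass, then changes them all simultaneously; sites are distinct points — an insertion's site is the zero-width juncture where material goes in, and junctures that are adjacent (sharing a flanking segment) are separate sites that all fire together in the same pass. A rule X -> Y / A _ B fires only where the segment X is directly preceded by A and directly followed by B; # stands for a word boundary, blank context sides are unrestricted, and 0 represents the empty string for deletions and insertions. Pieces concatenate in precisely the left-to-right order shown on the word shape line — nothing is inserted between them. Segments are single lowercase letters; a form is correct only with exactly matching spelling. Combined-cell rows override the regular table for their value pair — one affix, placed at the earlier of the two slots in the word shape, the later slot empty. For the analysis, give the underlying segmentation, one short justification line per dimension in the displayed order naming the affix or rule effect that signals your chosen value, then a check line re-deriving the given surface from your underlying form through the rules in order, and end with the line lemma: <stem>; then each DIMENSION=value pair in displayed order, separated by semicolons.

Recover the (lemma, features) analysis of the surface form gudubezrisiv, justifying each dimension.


underlying: gu-dubez-ri-sv
RANK=ak - signalled by the affix -ri
KEL=so - signalled by the affix gu-
CLASS=em - signalled by the affix -sv
check: gudubezrisv -> gudubezrisiv
lemma: dubez; RANK=ak; KEL=so; CLASS=em


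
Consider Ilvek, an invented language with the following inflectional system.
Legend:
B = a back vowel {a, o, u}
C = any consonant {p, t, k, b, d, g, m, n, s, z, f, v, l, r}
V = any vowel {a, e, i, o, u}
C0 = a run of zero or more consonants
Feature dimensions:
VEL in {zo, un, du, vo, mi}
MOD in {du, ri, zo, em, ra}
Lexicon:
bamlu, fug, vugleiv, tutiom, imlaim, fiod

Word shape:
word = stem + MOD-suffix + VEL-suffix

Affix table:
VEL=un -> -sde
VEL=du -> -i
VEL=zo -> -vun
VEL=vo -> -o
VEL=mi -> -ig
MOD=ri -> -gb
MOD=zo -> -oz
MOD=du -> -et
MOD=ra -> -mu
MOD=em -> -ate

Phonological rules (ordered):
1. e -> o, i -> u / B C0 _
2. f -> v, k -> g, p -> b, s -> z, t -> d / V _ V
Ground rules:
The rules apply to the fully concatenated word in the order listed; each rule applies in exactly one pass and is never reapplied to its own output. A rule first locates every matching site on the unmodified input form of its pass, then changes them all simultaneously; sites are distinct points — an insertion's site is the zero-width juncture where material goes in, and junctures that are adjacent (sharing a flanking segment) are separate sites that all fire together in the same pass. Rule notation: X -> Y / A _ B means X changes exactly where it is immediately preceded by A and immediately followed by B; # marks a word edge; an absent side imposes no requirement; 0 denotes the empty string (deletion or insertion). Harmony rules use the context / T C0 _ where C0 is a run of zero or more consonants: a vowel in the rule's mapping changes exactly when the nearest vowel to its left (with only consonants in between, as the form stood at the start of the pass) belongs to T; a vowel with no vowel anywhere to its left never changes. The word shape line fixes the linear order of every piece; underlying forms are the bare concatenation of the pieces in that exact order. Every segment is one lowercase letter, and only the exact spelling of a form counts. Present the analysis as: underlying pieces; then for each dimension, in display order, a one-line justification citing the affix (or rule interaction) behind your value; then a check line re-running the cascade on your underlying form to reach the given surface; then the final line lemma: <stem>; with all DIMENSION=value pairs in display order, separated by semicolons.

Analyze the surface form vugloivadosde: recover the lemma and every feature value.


underlying: vugleiv-ate-sde
VEL=un - signalled by the affix -sde
MOD=em - signalled by the affix -ate
check: vugleivatesde -> vugloivatosde -> vugloivadosde
lemma: vugleiv; VEL=un; MOD=em


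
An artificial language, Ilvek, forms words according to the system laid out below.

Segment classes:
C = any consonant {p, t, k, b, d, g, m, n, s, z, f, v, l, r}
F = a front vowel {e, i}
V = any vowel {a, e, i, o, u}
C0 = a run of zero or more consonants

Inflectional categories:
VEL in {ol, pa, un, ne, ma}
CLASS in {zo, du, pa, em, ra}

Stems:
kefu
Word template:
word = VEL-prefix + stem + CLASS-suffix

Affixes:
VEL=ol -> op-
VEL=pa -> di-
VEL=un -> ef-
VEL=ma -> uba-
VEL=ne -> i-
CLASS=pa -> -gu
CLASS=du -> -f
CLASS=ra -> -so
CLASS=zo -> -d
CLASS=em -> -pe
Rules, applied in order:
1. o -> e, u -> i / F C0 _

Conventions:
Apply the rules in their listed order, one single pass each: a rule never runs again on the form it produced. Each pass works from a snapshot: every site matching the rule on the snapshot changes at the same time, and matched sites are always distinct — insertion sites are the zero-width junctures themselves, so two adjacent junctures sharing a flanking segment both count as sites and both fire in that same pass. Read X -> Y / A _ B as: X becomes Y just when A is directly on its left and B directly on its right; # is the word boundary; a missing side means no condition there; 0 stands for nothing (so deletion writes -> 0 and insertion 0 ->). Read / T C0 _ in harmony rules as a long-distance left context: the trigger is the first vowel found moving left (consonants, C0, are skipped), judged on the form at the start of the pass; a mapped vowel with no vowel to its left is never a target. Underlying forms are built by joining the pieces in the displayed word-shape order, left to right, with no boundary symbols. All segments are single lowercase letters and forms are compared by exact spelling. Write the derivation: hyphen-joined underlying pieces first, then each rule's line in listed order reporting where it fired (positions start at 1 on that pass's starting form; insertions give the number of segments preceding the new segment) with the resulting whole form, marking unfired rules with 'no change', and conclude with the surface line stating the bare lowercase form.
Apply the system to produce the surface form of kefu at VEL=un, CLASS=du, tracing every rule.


underlying: ef-kefu-f
1. o -> e, u -> i / F C0 _: fires at position(s) 6: efkefif
surface: efkefif


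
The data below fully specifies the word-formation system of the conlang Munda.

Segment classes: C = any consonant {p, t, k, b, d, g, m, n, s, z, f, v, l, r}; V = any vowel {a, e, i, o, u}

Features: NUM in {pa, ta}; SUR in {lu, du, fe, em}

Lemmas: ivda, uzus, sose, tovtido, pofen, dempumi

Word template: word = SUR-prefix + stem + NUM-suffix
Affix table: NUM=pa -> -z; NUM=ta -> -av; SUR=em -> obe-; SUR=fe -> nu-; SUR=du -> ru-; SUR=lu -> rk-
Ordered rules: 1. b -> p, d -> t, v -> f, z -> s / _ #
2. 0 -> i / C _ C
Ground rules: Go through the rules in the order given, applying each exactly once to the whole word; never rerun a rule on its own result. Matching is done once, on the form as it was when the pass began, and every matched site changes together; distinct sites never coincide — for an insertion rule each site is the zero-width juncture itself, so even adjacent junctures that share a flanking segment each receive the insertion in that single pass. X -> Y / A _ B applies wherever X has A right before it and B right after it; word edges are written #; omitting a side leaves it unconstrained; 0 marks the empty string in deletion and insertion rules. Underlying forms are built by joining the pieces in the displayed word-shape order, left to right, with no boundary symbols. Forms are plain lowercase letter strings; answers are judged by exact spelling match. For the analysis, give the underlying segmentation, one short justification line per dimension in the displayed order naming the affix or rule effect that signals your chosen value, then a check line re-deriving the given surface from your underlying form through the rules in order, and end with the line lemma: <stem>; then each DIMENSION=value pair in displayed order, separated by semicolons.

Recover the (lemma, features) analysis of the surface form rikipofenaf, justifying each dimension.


underlying: rk-pofen-av
NUM=ta - signalled by the affix -av
SUR=lu - signalled by the affix rk-
check: rkpofenav -> rkpofenaf -> rikipofenaf
lemma: pofen; NUM=ta; SUR=lu


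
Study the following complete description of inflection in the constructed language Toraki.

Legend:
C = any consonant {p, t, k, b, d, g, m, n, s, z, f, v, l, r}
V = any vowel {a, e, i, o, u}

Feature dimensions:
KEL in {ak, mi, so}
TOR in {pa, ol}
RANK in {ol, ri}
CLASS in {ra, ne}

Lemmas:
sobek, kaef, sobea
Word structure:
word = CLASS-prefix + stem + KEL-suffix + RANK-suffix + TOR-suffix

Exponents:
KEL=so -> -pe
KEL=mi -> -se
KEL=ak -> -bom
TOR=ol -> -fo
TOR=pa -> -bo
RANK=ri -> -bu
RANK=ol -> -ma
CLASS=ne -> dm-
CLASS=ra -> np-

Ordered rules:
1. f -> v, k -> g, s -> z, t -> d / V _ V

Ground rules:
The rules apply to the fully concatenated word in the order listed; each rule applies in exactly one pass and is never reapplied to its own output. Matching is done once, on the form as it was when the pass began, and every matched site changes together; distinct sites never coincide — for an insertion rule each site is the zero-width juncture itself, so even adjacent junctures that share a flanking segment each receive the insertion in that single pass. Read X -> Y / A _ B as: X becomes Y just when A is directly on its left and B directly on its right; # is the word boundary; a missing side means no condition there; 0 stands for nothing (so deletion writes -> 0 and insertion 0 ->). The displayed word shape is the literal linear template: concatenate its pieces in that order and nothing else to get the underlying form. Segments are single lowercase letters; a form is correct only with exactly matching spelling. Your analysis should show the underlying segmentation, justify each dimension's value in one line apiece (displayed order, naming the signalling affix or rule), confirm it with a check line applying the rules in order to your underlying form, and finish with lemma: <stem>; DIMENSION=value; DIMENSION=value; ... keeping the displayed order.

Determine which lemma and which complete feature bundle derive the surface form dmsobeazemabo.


underlying: dm-sobea-se-ma-bo
KEL=mi - signalled by the affix -se
TOR=pa - signalled by the affix -bo
RANK=ol - signalled by the affix -ma
CLASS=ne - signalled by the affix dm-
check: dmsobeasemabo -> dmsobeazemabo
lemma: sobea; KEL=mi; TOR=pa; RANK=ol; CLASS=ne


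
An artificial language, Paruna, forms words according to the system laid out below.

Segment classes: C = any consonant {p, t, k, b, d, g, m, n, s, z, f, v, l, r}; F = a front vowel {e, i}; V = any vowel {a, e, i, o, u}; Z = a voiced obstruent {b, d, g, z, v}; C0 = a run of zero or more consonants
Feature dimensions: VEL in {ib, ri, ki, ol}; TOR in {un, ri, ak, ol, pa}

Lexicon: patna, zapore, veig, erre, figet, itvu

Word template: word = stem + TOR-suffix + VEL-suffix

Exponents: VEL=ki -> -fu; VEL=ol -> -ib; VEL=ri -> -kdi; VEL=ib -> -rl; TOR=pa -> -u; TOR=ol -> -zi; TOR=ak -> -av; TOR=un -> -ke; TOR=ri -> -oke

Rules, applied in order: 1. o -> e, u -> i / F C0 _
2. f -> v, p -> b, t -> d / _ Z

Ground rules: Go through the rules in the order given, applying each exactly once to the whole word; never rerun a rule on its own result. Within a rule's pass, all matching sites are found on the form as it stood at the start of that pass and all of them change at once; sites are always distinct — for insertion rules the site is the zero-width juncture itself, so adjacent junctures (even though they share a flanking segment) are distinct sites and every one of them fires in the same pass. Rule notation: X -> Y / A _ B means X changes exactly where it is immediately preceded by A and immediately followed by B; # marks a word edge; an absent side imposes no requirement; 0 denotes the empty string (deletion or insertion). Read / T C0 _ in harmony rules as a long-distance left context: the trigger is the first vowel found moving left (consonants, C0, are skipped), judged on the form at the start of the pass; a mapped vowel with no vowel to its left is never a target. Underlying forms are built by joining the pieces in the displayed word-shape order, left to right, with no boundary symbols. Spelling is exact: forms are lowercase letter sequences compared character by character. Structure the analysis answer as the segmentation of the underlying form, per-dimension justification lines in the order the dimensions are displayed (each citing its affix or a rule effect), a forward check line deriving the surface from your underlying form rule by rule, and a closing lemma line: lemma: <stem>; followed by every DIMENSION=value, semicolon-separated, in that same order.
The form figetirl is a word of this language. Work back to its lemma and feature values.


underlying: figet-u-rl
VEL=ib - signalled by the affix -rl
TOR=pa - signalled by the affix -u
check: figeturl -> figetirl -> figetirl
lemma: figet; VEL=ib; TOR=pa


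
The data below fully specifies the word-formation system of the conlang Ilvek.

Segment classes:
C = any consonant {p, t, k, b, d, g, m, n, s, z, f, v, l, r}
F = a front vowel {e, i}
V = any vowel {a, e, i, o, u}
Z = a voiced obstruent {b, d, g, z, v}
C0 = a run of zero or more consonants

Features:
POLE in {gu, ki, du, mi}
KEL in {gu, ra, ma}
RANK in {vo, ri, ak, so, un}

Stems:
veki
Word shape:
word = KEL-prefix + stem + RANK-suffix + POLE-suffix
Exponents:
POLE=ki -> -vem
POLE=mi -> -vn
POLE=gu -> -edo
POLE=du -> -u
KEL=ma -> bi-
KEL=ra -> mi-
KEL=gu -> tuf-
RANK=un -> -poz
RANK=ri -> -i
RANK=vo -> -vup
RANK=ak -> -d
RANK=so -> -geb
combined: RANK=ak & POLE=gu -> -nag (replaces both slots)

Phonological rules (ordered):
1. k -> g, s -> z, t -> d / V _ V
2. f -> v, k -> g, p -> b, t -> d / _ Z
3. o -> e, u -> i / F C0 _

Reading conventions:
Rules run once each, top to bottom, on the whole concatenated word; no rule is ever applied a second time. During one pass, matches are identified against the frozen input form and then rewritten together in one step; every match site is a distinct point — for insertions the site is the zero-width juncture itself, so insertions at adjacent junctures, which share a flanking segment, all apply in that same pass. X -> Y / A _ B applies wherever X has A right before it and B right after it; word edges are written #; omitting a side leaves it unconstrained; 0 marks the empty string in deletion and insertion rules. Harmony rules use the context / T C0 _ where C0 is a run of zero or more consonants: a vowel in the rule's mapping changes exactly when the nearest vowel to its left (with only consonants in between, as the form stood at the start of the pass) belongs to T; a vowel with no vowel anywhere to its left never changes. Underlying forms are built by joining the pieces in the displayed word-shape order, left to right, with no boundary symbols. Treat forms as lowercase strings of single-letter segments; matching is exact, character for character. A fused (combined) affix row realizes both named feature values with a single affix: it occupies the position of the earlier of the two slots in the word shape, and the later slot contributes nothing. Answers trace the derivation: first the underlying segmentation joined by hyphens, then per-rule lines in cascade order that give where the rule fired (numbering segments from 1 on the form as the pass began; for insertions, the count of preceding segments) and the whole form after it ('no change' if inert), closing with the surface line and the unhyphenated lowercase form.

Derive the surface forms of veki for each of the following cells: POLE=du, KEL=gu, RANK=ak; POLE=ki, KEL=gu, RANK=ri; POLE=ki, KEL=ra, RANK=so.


cell POLE=du, KEL=gu, RANK=ak:
underlying: tuf-veki-d-u
1. k -> g, s -> z, t -> d / V _ V: fires at position(s) 6: tufvegidu
2. f -> v, k -> g, p -> b, t -> d / _ Z: fires at position(s) 3: tuvvegidu
3. o -> e, u -> i / F C0 _: fires at position(s) 9: tuvvegidi
surface: tuvvegidi

cell POLE=ki, KEL=gu, RANK=ri:
underlying: tuf-veki-i-vem
1. k -> g, s -> z, t -> d / V _ V: fires at position(s) 6: tufvegiivem
2. f -> v, k -> g, p -> b, t -> d / _ Z: fires at position(s) 3: tuvvegiivem
3. o -> e, u -> i / F C0 _: no change
surface: tuvvegiivem

cell POLE=ki, KEL=ra, RANK=so:
underlying: mi-veki-geb-vem
1. k -> g, s -> z, t -> d / V _ V: fires at position(s) 5: mivegigebvem
2. f -> v, k -> g, p -> b, t -> d / _ Z: no change
3. o -> e, u -> i / F C0 _: no change
surface: mivegigebvem


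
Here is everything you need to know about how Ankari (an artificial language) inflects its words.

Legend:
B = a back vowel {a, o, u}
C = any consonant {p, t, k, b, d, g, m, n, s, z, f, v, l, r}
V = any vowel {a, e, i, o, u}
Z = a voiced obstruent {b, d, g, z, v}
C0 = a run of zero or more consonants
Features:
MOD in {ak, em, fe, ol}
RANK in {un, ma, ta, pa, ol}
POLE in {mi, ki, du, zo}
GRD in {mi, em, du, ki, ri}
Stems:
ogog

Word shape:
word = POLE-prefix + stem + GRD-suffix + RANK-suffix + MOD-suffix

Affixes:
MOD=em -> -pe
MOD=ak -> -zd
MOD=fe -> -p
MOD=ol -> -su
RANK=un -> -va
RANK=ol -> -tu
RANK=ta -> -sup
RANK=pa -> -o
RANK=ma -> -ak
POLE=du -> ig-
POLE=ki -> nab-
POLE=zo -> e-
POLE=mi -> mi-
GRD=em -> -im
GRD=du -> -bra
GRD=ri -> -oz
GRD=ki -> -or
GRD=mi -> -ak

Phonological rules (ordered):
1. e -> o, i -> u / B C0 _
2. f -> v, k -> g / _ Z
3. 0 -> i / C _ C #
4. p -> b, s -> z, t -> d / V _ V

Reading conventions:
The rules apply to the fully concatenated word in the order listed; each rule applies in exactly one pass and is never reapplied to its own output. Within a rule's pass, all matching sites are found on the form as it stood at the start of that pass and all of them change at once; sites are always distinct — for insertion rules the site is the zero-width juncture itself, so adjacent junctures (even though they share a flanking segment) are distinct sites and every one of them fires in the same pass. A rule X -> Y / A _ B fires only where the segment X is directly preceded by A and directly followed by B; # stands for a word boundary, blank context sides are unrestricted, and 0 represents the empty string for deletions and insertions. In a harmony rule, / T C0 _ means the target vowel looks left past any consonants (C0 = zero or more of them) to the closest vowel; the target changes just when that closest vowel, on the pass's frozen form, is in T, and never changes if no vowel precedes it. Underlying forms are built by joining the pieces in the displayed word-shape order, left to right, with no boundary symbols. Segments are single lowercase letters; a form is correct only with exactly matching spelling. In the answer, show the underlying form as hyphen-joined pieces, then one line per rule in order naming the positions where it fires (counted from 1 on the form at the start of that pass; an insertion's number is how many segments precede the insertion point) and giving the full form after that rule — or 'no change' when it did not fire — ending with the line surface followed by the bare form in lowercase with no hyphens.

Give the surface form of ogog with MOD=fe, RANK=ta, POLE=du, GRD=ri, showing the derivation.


underlying: ig-ogog-oz-sup-p
1. e -> o, i -> u / B C0 _: no change
2. f -> v, k -> g / _ Z: no change
3. 0 -> i / C _ C #: inserts after position(s) 11: igogogozsupip
4. p -> b, s -> z, t -> d / V _ V: fires at position(s) 11: igogogozsubip
surface: igogogozsubip


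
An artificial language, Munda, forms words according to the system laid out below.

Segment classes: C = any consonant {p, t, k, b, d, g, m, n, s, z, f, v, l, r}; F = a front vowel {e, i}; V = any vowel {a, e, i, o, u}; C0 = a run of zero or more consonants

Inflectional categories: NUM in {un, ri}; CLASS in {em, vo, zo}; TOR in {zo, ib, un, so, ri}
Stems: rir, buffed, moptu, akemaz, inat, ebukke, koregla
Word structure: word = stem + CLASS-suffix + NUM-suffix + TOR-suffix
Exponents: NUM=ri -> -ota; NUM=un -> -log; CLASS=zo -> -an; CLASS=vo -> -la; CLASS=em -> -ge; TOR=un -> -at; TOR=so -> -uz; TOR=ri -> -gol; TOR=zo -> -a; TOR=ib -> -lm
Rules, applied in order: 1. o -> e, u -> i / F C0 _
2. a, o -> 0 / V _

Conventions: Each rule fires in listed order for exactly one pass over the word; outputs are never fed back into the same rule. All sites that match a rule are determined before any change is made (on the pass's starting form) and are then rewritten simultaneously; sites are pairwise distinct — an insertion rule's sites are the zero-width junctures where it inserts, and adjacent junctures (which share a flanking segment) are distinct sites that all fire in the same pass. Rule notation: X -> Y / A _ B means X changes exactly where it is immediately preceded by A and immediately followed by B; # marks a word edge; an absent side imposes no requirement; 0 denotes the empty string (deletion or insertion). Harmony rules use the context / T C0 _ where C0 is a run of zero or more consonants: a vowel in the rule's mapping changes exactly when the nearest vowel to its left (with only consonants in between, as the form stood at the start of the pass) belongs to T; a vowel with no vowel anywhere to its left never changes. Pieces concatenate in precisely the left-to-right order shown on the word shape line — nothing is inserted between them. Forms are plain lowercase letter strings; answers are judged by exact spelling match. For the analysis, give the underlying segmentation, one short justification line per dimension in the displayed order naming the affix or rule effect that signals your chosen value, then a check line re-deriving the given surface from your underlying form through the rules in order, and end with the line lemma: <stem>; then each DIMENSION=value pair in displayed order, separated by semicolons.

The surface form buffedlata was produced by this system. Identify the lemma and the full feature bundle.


underlying: buffed-la-ota-a
NUM=ri - signalled by the affix -ota
CLASS=vo - signalled by the affix -la
TOR=zo - signalled by the affix -a
check: buffedlaotaa -> buffedlaotaa -> buffedlata
lemma: buffed; NUM=ri; CLASS=vo; TOR=zo


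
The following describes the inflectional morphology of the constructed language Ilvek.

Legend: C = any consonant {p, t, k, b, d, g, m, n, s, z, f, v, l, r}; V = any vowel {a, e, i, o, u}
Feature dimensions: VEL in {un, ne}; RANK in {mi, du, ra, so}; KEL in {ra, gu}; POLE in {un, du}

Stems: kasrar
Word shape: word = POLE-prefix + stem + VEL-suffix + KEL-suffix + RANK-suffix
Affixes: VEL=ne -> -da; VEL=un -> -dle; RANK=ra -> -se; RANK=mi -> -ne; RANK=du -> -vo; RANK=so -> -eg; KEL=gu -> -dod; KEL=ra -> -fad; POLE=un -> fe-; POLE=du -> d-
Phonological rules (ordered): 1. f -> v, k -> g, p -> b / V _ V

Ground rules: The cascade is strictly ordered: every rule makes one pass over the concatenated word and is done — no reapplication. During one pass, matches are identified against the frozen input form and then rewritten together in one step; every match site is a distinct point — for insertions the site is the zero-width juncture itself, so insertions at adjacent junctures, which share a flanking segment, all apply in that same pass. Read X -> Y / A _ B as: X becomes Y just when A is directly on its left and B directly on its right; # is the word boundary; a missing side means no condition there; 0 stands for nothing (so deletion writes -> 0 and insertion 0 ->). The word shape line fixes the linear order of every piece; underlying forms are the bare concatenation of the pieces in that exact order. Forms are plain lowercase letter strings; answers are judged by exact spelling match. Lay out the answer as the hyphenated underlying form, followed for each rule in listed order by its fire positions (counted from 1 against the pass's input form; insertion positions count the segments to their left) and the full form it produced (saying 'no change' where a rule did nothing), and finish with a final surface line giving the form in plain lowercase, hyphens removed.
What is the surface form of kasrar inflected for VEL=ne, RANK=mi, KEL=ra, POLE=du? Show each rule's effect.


underlying: d-kasrar-da-fad-ne
1. f -> v, k -> g, p -> b / V _ V: fires at position(s) 10: dkasrardavadne
surface: dkasrardavadne


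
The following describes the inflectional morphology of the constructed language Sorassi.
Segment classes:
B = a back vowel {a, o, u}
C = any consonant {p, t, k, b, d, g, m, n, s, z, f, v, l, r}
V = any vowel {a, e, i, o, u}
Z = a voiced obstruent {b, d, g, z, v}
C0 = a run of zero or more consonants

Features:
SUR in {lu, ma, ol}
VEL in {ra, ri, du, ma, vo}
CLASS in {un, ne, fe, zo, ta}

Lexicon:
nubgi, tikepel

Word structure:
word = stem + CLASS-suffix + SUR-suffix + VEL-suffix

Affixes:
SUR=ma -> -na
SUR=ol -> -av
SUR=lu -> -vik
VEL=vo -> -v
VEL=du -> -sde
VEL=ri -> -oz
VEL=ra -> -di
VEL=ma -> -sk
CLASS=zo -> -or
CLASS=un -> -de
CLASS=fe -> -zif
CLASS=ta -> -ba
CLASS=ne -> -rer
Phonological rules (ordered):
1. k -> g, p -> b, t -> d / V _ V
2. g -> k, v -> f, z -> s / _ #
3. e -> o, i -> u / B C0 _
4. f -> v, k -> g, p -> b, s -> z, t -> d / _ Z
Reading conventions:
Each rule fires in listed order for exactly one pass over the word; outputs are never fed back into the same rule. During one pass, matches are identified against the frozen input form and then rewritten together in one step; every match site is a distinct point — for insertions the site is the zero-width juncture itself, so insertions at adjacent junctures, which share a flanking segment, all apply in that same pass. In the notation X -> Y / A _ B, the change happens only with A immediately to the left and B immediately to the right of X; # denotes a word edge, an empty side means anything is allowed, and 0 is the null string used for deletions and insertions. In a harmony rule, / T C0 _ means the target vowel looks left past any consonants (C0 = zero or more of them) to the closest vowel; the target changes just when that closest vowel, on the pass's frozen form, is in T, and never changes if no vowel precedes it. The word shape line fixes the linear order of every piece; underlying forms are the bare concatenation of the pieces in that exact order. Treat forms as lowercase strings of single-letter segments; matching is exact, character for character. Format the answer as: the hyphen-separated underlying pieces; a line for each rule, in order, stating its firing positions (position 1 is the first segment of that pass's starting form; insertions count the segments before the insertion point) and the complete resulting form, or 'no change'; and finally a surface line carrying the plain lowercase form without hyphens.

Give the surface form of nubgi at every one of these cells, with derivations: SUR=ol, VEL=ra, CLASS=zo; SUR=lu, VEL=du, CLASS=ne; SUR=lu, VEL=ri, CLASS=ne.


cell SUR=ol, VEL=ra, CLASS=zo:
underlying: nubgi-or-av-di
1. k -> g, p -> b, t -> d / V _ V: no change
2. g -> k, v -> f, z -> s / _ #: no change
3. e -> o, i -> u / B C0 _: fires at position(s) 5, 11: nubguoravdu
4. f -> v, k -> g, p -> b, s -> z, t -> d / _ Z: no change
surface: nubguoravdu

cell SUR=lu, VEL=du, CLASS=ne:
underlying: nubgi-rer-vik-sde
1. k -> g, p -> b, t -> d / V _ V: no change
2. g -> k, v -> f, z -> s / _ #: no change
3. e -> o, i -> u / B C0 _: fires at position(s) 5: nubgurerviksde
4. f -> v, k -> g, p -> b, s -> z, t -> d / _ Z: fires at position(s) 12: nubgurervikzde
surface: nubgurervikzde

cell SUR=lu, VEL=ri, CLASS=ne:
underlying: nubgi-rer-vik-oz
1. k -> g, p -> b, t -> d / V _ V: fires at position(s) 11: nubgirervigoz
2. g -> k, v -> f, z -> s / _ #: fires at position(s) 13: nubgirervigos
3. e -> o, i -> u / B C0 _: fires at position(s) 5: nubgurervigos
4. f -> v, k -> g, p -> b, s -> z, t -> d / _ Z: no change
surface: nubgurervigos


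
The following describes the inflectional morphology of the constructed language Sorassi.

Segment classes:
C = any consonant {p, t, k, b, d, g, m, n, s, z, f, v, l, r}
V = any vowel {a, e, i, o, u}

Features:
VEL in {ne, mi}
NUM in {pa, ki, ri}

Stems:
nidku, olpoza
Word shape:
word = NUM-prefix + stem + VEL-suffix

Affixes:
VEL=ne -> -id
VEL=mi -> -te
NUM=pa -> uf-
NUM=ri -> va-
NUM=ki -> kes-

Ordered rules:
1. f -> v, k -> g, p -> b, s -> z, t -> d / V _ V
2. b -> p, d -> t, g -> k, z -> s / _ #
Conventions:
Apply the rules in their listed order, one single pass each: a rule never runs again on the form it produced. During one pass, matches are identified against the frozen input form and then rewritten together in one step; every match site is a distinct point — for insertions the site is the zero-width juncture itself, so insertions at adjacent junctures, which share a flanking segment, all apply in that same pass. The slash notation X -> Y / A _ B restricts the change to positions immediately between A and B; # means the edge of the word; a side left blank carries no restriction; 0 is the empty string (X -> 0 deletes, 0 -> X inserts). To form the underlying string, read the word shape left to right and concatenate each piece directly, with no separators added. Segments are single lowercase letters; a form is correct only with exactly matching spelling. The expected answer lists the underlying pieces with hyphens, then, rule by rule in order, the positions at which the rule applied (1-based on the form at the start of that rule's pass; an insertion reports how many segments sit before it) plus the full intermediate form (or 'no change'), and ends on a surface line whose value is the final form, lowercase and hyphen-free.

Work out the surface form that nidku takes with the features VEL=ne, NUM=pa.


underlying: uf-nidku-id
1. f -> v, k -> g, p -> b, s -> z, t -> d / V _ V: no change
2. b -> p, d -> t, g -> k, z -> s / _ #: fires at position(s) 9: ufnidkuit
surface: ufnidkuit
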